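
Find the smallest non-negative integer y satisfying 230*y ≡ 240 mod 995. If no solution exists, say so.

gcd(230, 995) = 5, and 5 | 240, so solutions exist.
Divide through by 5: 46*y ≡ 48 mod 199.
46⁻¹ ≡ 13 (mod 199).
y ≡ 13*48 ≡ 27 (mod 199).
The smallest non-negative solution is y = 27.

27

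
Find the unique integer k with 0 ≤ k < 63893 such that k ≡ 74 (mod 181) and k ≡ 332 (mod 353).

31749

181⁻¹ mod 353: 181·314 ≡ 1 (mod 353), so 181⁻¹ ≡ 314.
k = 74 + 181·((332 − 74)·314 mod 353) = 74 + 181·175 = 31749.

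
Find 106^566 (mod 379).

118

By square-and-multiply:
566 in binary is 1000110110, i.e. 566 = 512 + 32 + 16 + 4 + 2.
106^1 ≡ 106 (mod 379)
106^2 ≡ 106^2 = 11236 ≡ 245 (mod 379)
106^4 ≡ 245^2 = 60025 ≡ 143 (mod 379)
106^8 ≡ 143^2 = 20449 ≡ 362 (mod 379)
106^16 ≡ 362^2 = 131044 ≡ 289 (mod 379)
106^32 ≡ 289^2 = 83521 ≡ 141 (mod 379)
106^64 ≡ 141^2 = 19881 ≡ 173 (mod 379)
106^128 ≡ 173^2 = 29929 ≡ 367 (mod 379)
106^256 ≡ 367^2 = 134689 ≡ 144 (mod 379)
106^512 ≡ 144^2 = 20736 ≡ 270 (mod 379)
106^566 = 106^512 × 106^32 × 106^16 × 106^4 × 106^2 ≡ 270 × 141 × 289 × 143 × 245 (mod 379).
Accumulate the product:
270 × 141 = 38070 ≡ 170
170 × 289 = 49130 ≡ 239
239 × 143 = 34177 ≡ 67
67 × 245 = 16415 ≡ 118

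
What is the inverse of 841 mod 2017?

578

2017 = 2×841 + 335
841 = 2×335 + 171
335 = 1×171 + 164
171 = 1×164 + 7
164 = 23×7 + 3
7 = 2×3 + 1
3 = 3×1 + 0
gcd(841, 2017) = 1, so the inverse exists.
Bézout: 1 = −241×2017 + 578×841.
So 841⁻¹ ≡ 578 (mod 2017).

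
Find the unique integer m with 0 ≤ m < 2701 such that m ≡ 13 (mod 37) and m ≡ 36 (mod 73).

37⁻¹ mod 73: 37·2 ≡ 1 (mod 73), so 37⁻¹ ≡ 2.
m = 13 + 37·((36 − 13)·2 mod 73) = 13 + 37·46 = 1715.
Check: 1715 mod 37 = 13, 1715 mod 73 = 36. ✓

1715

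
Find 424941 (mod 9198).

1833

424941 = 46·9198 + 1833, so 424941 ≡ 1833 (mod 9198).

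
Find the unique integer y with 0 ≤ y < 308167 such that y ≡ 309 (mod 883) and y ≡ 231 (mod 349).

883⁻¹ mod 349: 883×266 ≡ 1 (mod 349), so 883⁻¹ ≡ 266.
y = 309 + 883×((231 − 309)×266 mod 349) = 309 + 883×192 = 169845.

169845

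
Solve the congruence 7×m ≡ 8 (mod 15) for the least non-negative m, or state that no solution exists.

gcd(7, 15) = 1, so a unique solution mod 15 exists.
7⁻¹ ≡ 13 (mod 15).
m ≡ 13×8 ≡ 14 (mod 15).

14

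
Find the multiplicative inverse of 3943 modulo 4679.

2384

4679 = 1*3943 + 736
3943 = 5*736 + 263
736 = 2*263 + 210
263 = 1*210 + 53
210 = 3*53 + 51
53 = 1*51 + 2
51 = 25*2 + 1
2 = 2*1 + 0
gcd(3943, 4679) = 1, so the inverse exists.
Back-substitute for 1:
1 = 1*51 − 25*2
  = −25*53 + 26*51
  = 26*210 − 103*53
  = −103*263 + 129*210
  = 129*736 − 361*263
  = −361*3943 + 1934*736
  = 1934*4679 − 2295*3943
So 3943⁻¹ ≡ −2295 ≡ 2384 (mod 4679).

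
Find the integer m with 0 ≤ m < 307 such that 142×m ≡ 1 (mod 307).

80

307 = 2·142 + 23
142 = 6·23 + 4
23 = 5·4 + 3
4 = 1·3 + 1
3 = 3·1 + 0
gcd(142, 307) = 1, so the inverse exists.
Bézout: 1 = −37·307 + 80·142.
So 142⁻¹ ≡ 80 (mod 307).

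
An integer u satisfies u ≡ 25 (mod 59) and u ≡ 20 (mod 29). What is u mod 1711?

59⁻¹ mod 29: 59*1 ≡ 1 (mod 29), so 59⁻¹ ≡ 1.
u = 25 + 59*((20 − 25)*1 mod 29) = 25 + 59*24 = 1441.

1441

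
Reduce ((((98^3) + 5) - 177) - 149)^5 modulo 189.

(98)^3 ≡ 161 (mod 189)
161 + 5 = 166
166 - 177 = -11 ≡ 178 (mod 189)
178 - 149 = 29
(29)^5 ≡ 113 (mod 189)

113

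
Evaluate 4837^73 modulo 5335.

1062

Using repeated squaring:
73 in binary is 1001001, i.e. 73 = 64 + 8 + 1.
4837^1 ≡ 4837 (mod 5335)
4837^2 ≡ 4837^2 = 23396569 ≡ 2594 (mod 5335)
4837^4 ≡ 2594^2 = 6728836 ≡ 1401 (mod 5335)
4837^8 ≡ 1401^2 = 1962801 ≡ 4856 (mod 5335)
4837^16 ≡ 4856^2 = 23580736 ≡ 36 (mod 5335)
4837^32 ≡ 36^2 = 1296 (mod 5335)
4837^64 ≡ 1296^2 = 1679616 ≡ 4426 (mod 5335)
4837^73 = 4837^64 · 4837^8 · 4837^1 ≡ 4426 · 4856 · 4837 (mod 5335).
Accumulate the product:
4426 · 4856 = 21492656 ≡ 3276
3276 · 4837 = 15846012 ≡ 1062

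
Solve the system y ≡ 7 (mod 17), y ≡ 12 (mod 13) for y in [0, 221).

194

17⁻¹ mod 13: 17×10 ≡ 1 (mod 13), so 17⁻¹ ≡ 10.
y = 7 + 17×((12 − 7)×10 mod 13) = 7 + 17×11 = 194.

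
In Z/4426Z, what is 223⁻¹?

3255

4426 = 19·223 + 189
223 = 1·189 + 34
189 = 5·34 + 19
34 = 1·19 + 15
19 = 1·15 + 4
15 = 3·4 + 3
4 = 1·3 + 1
3 = 3·1 + 0
gcd(223, 4426) = 1, so the inverse exists.
Back-substitute for 1:
1 = 1·4 − 1·3
  = −1·15 + 4·4
  = 4·19 − 5·15
  = −5·34 + 9·19
  = 9·189 − 50·34
  = −50·223 + 59·189
  = 59·4426 − 1171·223
So 223⁻¹ ≡ −1171 ≡ 3255 (mod 4426).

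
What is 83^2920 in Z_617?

482

83^1 ≡ 83 (mod 617)
83^2 ≡ 83^2 = 6889 ≡ 102 (mod 617)
83^4 ≡ 102^2 = 10404 ≡ 532 (mod 617)
83^8 ≡ 532^2 = 283024 ≡ 438 (mod 617)
83^16 ≡ 438^2 = 191844 ≡ 574 (mod 617)
83^32 ≡ 574^2 = 329476 ≡ 615 (mod 617)
83^64 ≡ 615^2 = 378225 ≡ 4 (mod 617)
83^128 ≡ 4^2 = 16 (mod 617)
83^256 ≡ 16^2 = 256 (mod 617)
83^512 ≡ 256^2 = 65536 ≡ 134 (mod 617)
83^1024 ≡ 134^2 = 17956 ≡ 63 (mod 617)
83^2048 ≡ 63^2 = 3969 ≡ 267 (mod 617)
83^2920 = 83^2048 * 83^512 * 83^256 * 83^64 * 83^32 * 83^8 ≡ 267 * 134 * 256 * 4 * 615 * 438 (mod 617).
Accumulate the product:
267 * 134 = 35778 ≡ 609
609 * 256 = 155904 ≡ 420
420 * 4 = 1680 ≡ 446
446 * 615 = 274290 ≡ 342
342 * 438 = 149796 ≡ 482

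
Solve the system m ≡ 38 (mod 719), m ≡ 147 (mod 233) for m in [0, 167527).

62591

719⁻¹ mod 233: 719*35 ≡ 1 (mod 233), so 719⁻¹ ≡ 35.
m = 38 + 719*((147 − 38)*35 mod 233) = 38 + 719*87 = 62591.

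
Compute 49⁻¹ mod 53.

By the extended Euclidean algorithm:
53 = 1×49 + 4
49 = 12×4 + 1
4 = 4×1 + 0
gcd(49, 53) = 1, so the inverse exists.
Back-substitute for 1:
1 = 1×49 − 12×4
  = −12×53 + 13×49
So 49⁻¹ ≡ 13 (mod 53).

13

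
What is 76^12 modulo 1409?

12 in binary is 1100, i.e. 12 = 8 + 4.
76^1 ≡ 76 (mod 1409)
76^2 ≡ 76^2 = 5776 ≡ 140 (mod 1409)
76^4 ≡ 140^2 = 19600 ≡ 1283 (mod 1409)
76^8 ≡ 1283^2 = 1646089 ≡ 377 (mod 1409)
76^12 = 76^8 · 76^4 ≡ 377 · 1283 (mod 1409).
377 · 1283 = 483691 ≡ 404 (mod 1409).

404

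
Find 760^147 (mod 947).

655

By square-and-multiply:
147 in binary is 10010011, i.e. 147 = 128 + 16 + 2 + 1.
760^1 ≡ 760 (mod 947)
760^2 ≡ 760^2 = 577600 ≡ 877 (mod 947)
760^4 ≡ 877^2 = 769129 ≡ 165 (mod 947)
760^8 ≡ 165^2 = 27225 ≡ 709 (mod 947)
760^16 ≡ 709^2 = 502681 ≡ 771 (mod 947)
760^32 ≡ 771^2 = 594441 ≡ 672 (mod 947)
760^64 ≡ 672^2 = 451584 ≡ 812 (mod 947)
760^128 ≡ 812^2 = 659344 ≡ 232 (mod 947)
760^147 = 760^128 × 760^16 × 760^2 × 760^1 ≡ 232 × 771 × 877 × 760 (mod 947).
Accumulate the product:
232 × 771 = 178872 ≡ 836
836 × 877 = 733172 ≡ 194
194 × 760 = 147440 ≡ 655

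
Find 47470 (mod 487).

231

47470 = 97×487 + 231, so 47470 ≡ 231 (mod 487).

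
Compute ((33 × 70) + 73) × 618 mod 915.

33 × 70 = 2310 ≡ 480 (mod 915)
480 + 73 = 553
553 × 618 = 341754 ≡ 459 (mod 915)

459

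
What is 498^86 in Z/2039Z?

By square-and-multiply:
498^1 ≡ 498 (mod 2039)
498^2 ≡ 498^2 = 248004 ≡ 1285 (mod 2039)
498^4 ≡ 1285^2 = 1651225 ≡ 1674 (mod 2039)
498^8 ≡ 1674^2 = 2802276 ≡ 690 (mod 2039)
498^16 ≡ 690^2 = 476100 ≡ 1013 (mod 2039)
498^32 ≡ 1013^2 = 1026169 ≡ 552 (mod 2039)
498^64 ≡ 552^2 = 304704 ≡ 893 (mod 2039)
498^86 = 498^64 · 498^16 · 498^4 · 498^2 ≡ 893 · 1013 · 1674 · 1285 (mod 2039).
Accumulate the product:
893 · 1013 = 904609 ≡ 1332
1332 · 1674 = 2229768 ≡ 1141
1141 · 1285 = 1466185 ≡ 144

144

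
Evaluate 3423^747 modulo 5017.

117

Using repeated squaring:
747 in binary is 1011101011, i.e. 747 = 512 + 128 + 64 + 32 + 8 + 2 + 1.
3423^1 ≡ 3423 (mod 5017)
3423^2 ≡ 3423^2 = 11716929 ≡ 2234 (mod 5017)
3423^4 ≡ 2234^2 = 4990756 ≡ 3858 (mod 5017)
3423^8 ≡ 3858^2 = 14884164 ≡ 3742 (mod 5017)
3423^16 ≡ 3742^2 = 14002564 ≡ 117 (mod 5017)
3423^32 ≡ 117^2 = 13689 ≡ 3655 (mod 5017)
3423^64 ≡ 3655^2 = 13359025 ≡ 3771 (mod 5017)
3423^128 ≡ 3771^2 = 14220441 ≡ 2263 (mod 5017)
3423^256 ≡ 2263^2 = 5121169 ≡ 3829 (mod 5017)
3423^512 ≡ 3829^2 = 14661241 ≡ 1567 (mod 5017)
3423^747 = 3423^512 · 3423^128 · 3423^64 · 3423^32 · 3423^8 · 3423^2 · 3423^1 ≡ 1567 · 2263 · 3771 · 3655 · 3742 · 2234 · 3423 (mod 5017).
Accumulate the product:
1567 · 2263 = 3546121 ≡ 4119
4119 · 3771 = 15532749 ≡ 117
117 · 3655 = 427635 ≡ 1190
1190 · 3742 = 4452980 ≡ 2901
2901 · 2234 = 6480834 ≡ 3887
3887 · 3423 = 13305201 ≡ 117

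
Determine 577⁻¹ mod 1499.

252

By the extended Euclidean algorithm:
1499 = 2·577 + 345
577 = 1·345 + 232
345 = 1·232 + 113
232 = 2·113 + 6
113 = 18·6 + 5
6 = 1·5 + 1
5 = 5·1 + 0
gcd(577, 1499) = 1, so the inverse exists.
Back-substitute for 1:
1 = 1·6 − 1·5
  = −1·113 + 19·6
  = 19·232 − 39·113
  = −39·345 + 58·232
  = 58·577 − 97·345
  = −97·1499 + 252·577
So 577⁻¹ ≡ 252 (mod 1499).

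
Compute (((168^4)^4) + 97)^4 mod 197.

29

(168)^4 ≡ 51 (mod 197)
(51)^4 ≡ 24 (mod 197)
24 + 97 = 121
(121)^4 ≡ 29 (mod 197)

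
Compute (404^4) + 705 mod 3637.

(404)^4 ≡ 1566 (mod 3637)
1566 + 705 = 2271

2271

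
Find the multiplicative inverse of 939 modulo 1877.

Apply the Euclidean algorithm and back-substitute:
1877 = 1×939 + 938
939 = 1×938 + 1
938 = 938×1 + 0
gcd(939, 1877) = 1, so the inverse exists.
Bézout: 1 = −1×1877 + 2×939.
So 939⁻¹ ≡ 2 (mod 1877).

2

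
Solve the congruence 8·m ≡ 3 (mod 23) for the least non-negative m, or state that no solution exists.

gcd(8, 23) = 1, so a unique solution mod 23 exists.
8⁻¹ ≡ 3 (mod 23).
m ≡ 3·3 ≡ 9 (mod 23).

9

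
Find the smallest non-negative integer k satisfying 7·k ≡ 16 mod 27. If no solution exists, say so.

10

gcd(7, 27) = 1, so a unique solution mod 27 exists.
7⁻¹ ≡ 4 (mod 27).
k ≡ 4·16 ≡ 10 (mod 27).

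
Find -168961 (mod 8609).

3219

-168961 = -20×8609 + 3219, so -168961 ≡ 3219 (mod 8609).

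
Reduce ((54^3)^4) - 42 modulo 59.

58

(54)^3 ≡ 52 (mod 59)
(52)^4 ≡ 41 (mod 59)
41 - 42 = -1 ≡ 58 (mod 59)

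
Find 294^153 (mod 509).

185

By square-and-multiply:
153 in binary is 10011001, i.e. 153 = 128 + 16 + 8 + 1.
294^1 ≡ 294 (mod 509)
294^2 ≡ 294^2 = 86436 ≡ 415 (mod 509)
294^4 ≡ 415^2 = 172225 ≡ 183 (mod 509)
294^8 ≡ 183^2 = 33489 ≡ 404 (mod 509)
294^16 ≡ 404^2 = 163216 ≡ 336 (mod 509)
294^32 ≡ 336^2 = 112896 ≡ 407 (mod 509)
294^64 ≡ 407^2 = 165649 ≡ 224 (mod 509)
294^128 ≡ 224^2 = 50176 ≡ 294 (mod 509)
294^153 = 294^128 * 294^16 * 294^8 * 294^1 ≡ 294 * 336 * 404 * 294 (mod 509).
Accumulate the product:
294 * 336 = 98784 ≡ 38
38 * 404 = 15352 ≡ 82
82 * 294 = 24108 ≡ 185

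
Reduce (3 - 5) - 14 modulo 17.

3 - 5 = -2 ≡ 15 (mod 17)
15 - 14 = 1

1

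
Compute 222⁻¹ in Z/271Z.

271 = 1·222 + 49
222 = 4·49 + 26
49 = 1·26 + 23
26 = 1·23 + 3
23 = 7·3 + 2
3 = 1·2 + 1
2 = 2·1 + 0
gcd(222, 271) = 1, so the inverse exists.
Back-substitute for 1:
1 = 1·3 − 1·2
  = −1·23 + 8·3
  = 8·26 − 9·23
  = −9·49 + 17·26
  = 17·222 − 77·49
  = −77·271 + 94·222
So 222⁻¹ ≡ 94 (mod 271).

94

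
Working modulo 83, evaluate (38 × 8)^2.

37

38 × 8 = 304 ≡ 55 (mod 83)
(55)^2 ≡ 37 (mod 83)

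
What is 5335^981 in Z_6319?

5122

Compute successive squares:
981 in binary is 1111010101, i.e. 981 = 512 + 256 + 128 + 64 + 16 + 4 + 1.
5335^1 ≡ 5335 (mod 6319)
5335^2 ≡ 5335^2 = 28462225 ≡ 1449 (mod 6319)
5335^4 ≡ 1449^2 = 2099601 ≡ 1693 (mod 6319)
5335^8 ≡ 1693^2 = 2866249 ≡ 3742 (mod 6319)
5335^16 ≡ 3742^2 = 14002564 ≡ 5979 (mod 6319)
5335^32 ≡ 5979^2 = 35748441 ≡ 1858 (mod 6319)
5335^64 ≡ 1858^2 = 3452164 ≡ 1990 (mod 6319)
5335^128 ≡ 1990^2 = 3960100 ≡ 4406 (mod 6319)
5335^256 ≡ 4406^2 = 19412836 ≡ 868 (mod 6319)
5335^512 ≡ 868^2 = 753424 ≡ 1463 (mod 6319)
5335^981 = 5335^512 · 5335^256 · 5335^128 · 5335^64 · 5335^16 · 5335^4 · 5335^1 ≡ 1463 · 868 · 4406 · 1990 · 5979 · 1693 · 5335 (mod 6319).
Accumulate the product:
1463 · 868 = 1269884 ≡ 6084
6084 · 4406 = 26806104 ≡ 906
906 · 1990 = 1802940 ≡ 2025
2025 · 5979 = 12107475 ≡ 271
271 · 1693 = 458803 ≡ 3835
3835 · 5335 = 20459725 ≡ 5122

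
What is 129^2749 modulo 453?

Using repeated squaring:
2749 in binary is 101010111101, i.e. 2749 = 2048 + 512 + 128 + 32 + 16 + 8 + 4 + 1.
129^1 ≡ 129 (mod 453)
129^2 ≡ 129^2 = 16641 ≡ 333 (mod 453)
129^4 ≡ 333^2 = 110889 ≡ 357 (mod 453)
129^8 ≡ 357^2 = 127449 ≡ 156 (mod 453)
129^16 ≡ 156^2 = 24336 ≡ 327 (mod 453)
129^32 ≡ 327^2 = 106929 ≡ 21 (mod 453)
129^64 ≡ 21^2 = 441 (mod 453)
129^128 ≡ 441^2 = 194481 ≡ 144 (mod 453)
129^256 ≡ 144^2 = 20736 ≡ 351 (mod 453)
129^512 ≡ 351^2 = 123201 ≡ 438 (mod 453)
129^1024 ≡ 438^2 = 191844 ≡ 225 (mod 453)
129^2048 ≡ 225^2 = 50625 ≡ 342 (mod 453)
129^2749 = 129^2048 · 129^512 · 129^128 · 129^32 · 129^16 · 129^8 · 129^4 · 129^1 ≡ 342 · 438 · 144 · 21 · 327 · 156 · 357 · 129 (mod 453).
Accumulate the product:
342 · 438 = 149796 ≡ 306
306 · 144 = 44064 ≡ 123
123 · 21 = 2583 ≡ 318
318 · 327 = 103986 ≡ 249
249 · 156 = 38844 ≡ 339
339 · 357 = 121023 ≡ 72
72 · 129 = 9288 ≡ 228

228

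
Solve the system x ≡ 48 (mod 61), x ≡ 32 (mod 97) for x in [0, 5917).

1390

61⁻¹ mod 97: 61·35 ≡ 1 (mod 97), so 61⁻¹ ≡ 35.
x = 48 + 61·((32 − 48)·35 mod 97) = 48 + 61·22 = 1390.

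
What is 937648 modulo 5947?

3969

937648 = 157·5947 + 3969, so 937648 ≡ 3969 (mod 5947).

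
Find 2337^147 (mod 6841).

2429

147 in binary is 10010011, i.e. 147 = 128 + 16 + 2 + 1.
2337^1 ≡ 2337 (mod 6841)
2337^2 ≡ 2337^2 = 5461569 ≡ 2451 (mod 6841)
2337^4 ≡ 2451^2 = 6007401 ≡ 1003 (mod 6841)
2337^8 ≡ 1003^2 = 1006009 ≡ 382 (mod 6841)
2337^16 ≡ 382^2 = 145924 ≡ 2263 (mod 6841)
2337^32 ≡ 2263^2 = 5121169 ≡ 4101 (mod 6841)
2337^64 ≡ 4101^2 = 16818201 ≡ 3023 (mod 6841)
2337^128 ≡ 3023^2 = 9138529 ≡ 5794 (mod 6841)
2337^147 = 2337^128 · 2337^16 · 2337^2 · 2337^1 ≡ 5794 · 2263 · 2451 · 2337 (mod 6841).
Accumulate the product:
5794 · 2263 = 13111822 ≡ 4466
4466 · 2451 = 10946166 ≡ 566
566 · 2337 = 1322742 ≡ 2429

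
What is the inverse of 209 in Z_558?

558 = 2*209 + 140
209 = 1*140 + 69
140 = 2*69 + 2
69 = 34*2 + 1
2 = 2*1 + 0
gcd(209, 558) = 1, so the inverse exists.
Back-substitute for 1:
1 = 1*69 − 34*2
  = −34*140 + 69*69
  = 69*209 − 103*140
  = −103*558 + 275*209
So 209⁻¹ ≡ 275 (mod 558).

275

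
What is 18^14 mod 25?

24

14 in binary is 1110, i.e. 14 = 8 + 4 + 2.
18^1 ≡ 18 (mod 25)
18^2 ≡ 18^2 = 324 ≡ 24 (mod 25)
18^4 ≡ 24^2 = 576 ≡ 1 (mod 25)
18^8 ≡ 1^2 = 1 (mod 25)
18^14 = 18^8 × 18^4 × 18^2 ≡ 1 × 1 × 24 (mod 25).
Accumulate the product:
1 × 1 = 1
1 × 24 = 24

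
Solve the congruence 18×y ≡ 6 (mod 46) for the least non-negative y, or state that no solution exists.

8

gcd(18, 46) = 2, and 2 | 6, so solutions exist.
Divide through by 2: 9×y ≡ 3 mod 23.
9⁻¹ ≡ 18 (mod 23).
y ≡ 18×3 ≡ 8 (mod 23).
The smallest non-negative solution is y = 8.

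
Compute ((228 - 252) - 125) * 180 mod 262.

228 - 252 = -24 ≡ 238 (mod 262)
238 - 125 = 113
113 * 180 = 20340 ≡ 166 (mod 262)

166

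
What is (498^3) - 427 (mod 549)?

329

(498)^3 ≡ 207 (mod 549)
207 - 427 = -220 ≡ 329 (mod 549)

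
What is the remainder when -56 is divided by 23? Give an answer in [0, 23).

13

-56 = -3×23 + 13, so -56 ≡ 13 (mod 23).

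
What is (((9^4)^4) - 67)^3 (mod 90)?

(9)^4 ≡ 81 (mod 90)
(81)^4 ≡ 81 (mod 90)
81 - 67 = 14
(14)^3 ≡ 44 (mod 90)

44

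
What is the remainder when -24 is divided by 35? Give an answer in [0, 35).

-24 = -1×35 + 11, so -24 ≡ 11 (mod 35).

11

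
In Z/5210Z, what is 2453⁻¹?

5210 = 2*2453 + 304
2453 = 8*304 + 21
304 = 14*21 + 10
21 = 2*10 + 1
10 = 10*1 + 0
gcd(2453, 5210) = 1, so the inverse exists.
Bézout: 1 = −234*5210 + 497*2453.
So 2453⁻¹ ≡ 497 (mod 5210).

497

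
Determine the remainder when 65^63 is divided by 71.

Using repeated squaring:
65^1 ≡ 65 (mod 71)
65^2 ≡ 65^2 = 4225 ≡ 36 (mod 71)
65^4 ≡ 36^2 = 1296 ≡ 18 (mod 71)
65^8 ≡ 18^2 = 324 ≡ 40 (mod 71)
65^16 ≡ 40^2 = 1600 ≡ 38 (mod 71)
65^32 ≡ 38^2 = 1444 ≡ 24 (mod 71)
65^63 = 65^32 × 65^16 × 65^8 × 65^4 × 65^2 × 65^1 ≡ 24 × 38 × 40 × 18 × 36 × 65 (mod 71).
Accumulate the product:
24 × 38 = 912 ≡ 60
60 × 40 = 2400 ≡ 57
57 × 18 = 1026 ≡ 32
32 × 36 = 1152 ≡ 16
16 × 65 = 1040 ≡ 46

46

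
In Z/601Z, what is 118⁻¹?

By the extended Euclidean algorithm:
601 = 5·118 + 11
118 = 10·11 + 8
11 = 1·8 + 3
8 = 2·3 + 2
3 = 1·2 + 1
2 = 2·1 + 0
gcd(118, 601) = 1, so the inverse exists.
Back-substitute for 1:
1 = 1·3 − 1·2
  = −1·8 + 3·3
  = 3·11 − 4·8
  = −4·118 + 43·11
  = 43·601 − 219·118
So 118⁻¹ ≡ −219 ≡ 382 (mod 601).

382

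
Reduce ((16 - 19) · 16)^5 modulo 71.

51

16 - 19 = -3 ≡ 68 (mod 71)
68 · 16 = 1088 ≡ 23 (mod 71)
(23)^5 ≡ 51 (mod 71)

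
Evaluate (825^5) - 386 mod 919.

(825)^5 ≡ 38 (mod 919)
38 - 386 = -348 ≡ 571 (mod 919)

571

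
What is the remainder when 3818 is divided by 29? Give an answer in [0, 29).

3818 = 131·29 + 19, so 3818 ≡ 19 (mod 29).

19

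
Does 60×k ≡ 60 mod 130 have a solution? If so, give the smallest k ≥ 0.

1

gcd(60, 130) = 10, and 10 | 60, so solutions exist.
Divide through by 10: 6×k ≡ 6 mod 13.
6⁻¹ ≡ 11 (mod 13).
k ≡ 11×6 ≡ 1 (mod 13).
The smallest non-negative solution is k = 1.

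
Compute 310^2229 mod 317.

By square-and-multiply:
2229 in binary is 100010110101, i.e. 2229 = 2048 + 128 + 32 + 16 + 4 + 1.
310^1 ≡ 310 (mod 317)
310^2 ≡ 310^2 = 96100 ≡ 49 (mod 317)
310^4 ≡ 49^2 = 2401 ≡ 182 (mod 317)
310^8 ≡ 182^2 = 33124 ≡ 156 (mod 317)
310^16 ≡ 156^2 = 24336 ≡ 244 (mod 317)
310^32 ≡ 244^2 = 59536 ≡ 257 (mod 317)
310^64 ≡ 257^2 = 66049 ≡ 113 (mod 317)
310^128 ≡ 113^2 = 12769 ≡ 89 (mod 317)
310^256 ≡ 89^2 = 7921 ≡ 313 (mod 317)
310^512 ≡ 313^2 = 97969 ≡ 16 (mod 317)
310^1024 ≡ 16^2 = 256 (mod 317)
310^2048 ≡ 256^2 = 65536 ≡ 234 (mod 317)
310^2229 = 310^2048 * 310^128 * 310^32 * 310^16 * 310^4 * 310^1 ≡ 234 * 89 * 257 * 244 * 182 * 310 (mod 317).
Accumulate the product:
234 * 89 = 20826 ≡ 221
221 * 257 = 56797 ≡ 54
54 * 244 = 13176 ≡ 179
179 * 182 = 32578 ≡ 244
244 * 310 = 75640 ≡ 194

194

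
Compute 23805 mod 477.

23805 = 49×477 + 432, so 23805 ≡ 432 (mod 477).

432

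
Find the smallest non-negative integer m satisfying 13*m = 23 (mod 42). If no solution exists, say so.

gcd(13, 42) = 1, so a unique solution mod 42 exists.
13⁻¹ ≡ 13 (mod 42).
m ≡ 13*23 ≡ 5 (mod 42).

5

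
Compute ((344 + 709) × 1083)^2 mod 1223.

344 + 709 = 1053
1053 × 1083 = 1140399 ≡ 563 (mod 1223)
(563)^2 ≡ 212 (mod 1223)

212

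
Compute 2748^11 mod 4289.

3540

11 in binary is 1011, i.e. 11 = 8 + 2 + 1.
2748^1 ≡ 2748 (mod 4289)
2748^2 ≡ 2748^2 = 7551504 ≡ 2864 (mod 4289)
2748^4 ≡ 2864^2 = 8202496 ≡ 1928 (mod 4289)
2748^8 ≡ 1928^2 = 3717184 ≡ 2910 (mod 4289)
2748^11 = 2748^8 · 2748^2 · 2748^1 ≡ 2910 · 2864 · 2748 (mod 4289).
Accumulate the product:
2910 · 2864 = 8334240 ≡ 713
713 · 2748 = 1959324 ≡ 3540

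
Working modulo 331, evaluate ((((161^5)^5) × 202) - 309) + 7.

(161)^5 ≡ 89 (mod 331)
(89)^5 ≡ 79 (mod 331)
79 × 202 = 15958 ≡ 70 (mod 331)
70 - 309 = -239 ≡ 92 (mod 331)
92 + 7 = 99

99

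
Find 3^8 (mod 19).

6

Using repeated squaring:
3^1 ≡ 3 (mod 19)
3^2 ≡ 3^2 = 9 (mod 19)
3^4 ≡ 9^2 = 81 ≡ 5 (mod 19)
3^8 ≡ 5^2 = 25 ≡ 6 (mod 19)
So 3^8 ≡ 6 (mod 19).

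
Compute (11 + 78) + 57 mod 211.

146

11 + 78 = 89
89 + 57 = 146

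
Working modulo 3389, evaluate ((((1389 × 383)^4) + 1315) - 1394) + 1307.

1389 × 383 = 531987 ≡ 3303 (mod 3389)
(3303)^4 ≡ 2356 (mod 3389)
2356 + 1315 = 3671 ≡ 282 (mod 3389)
282 - 1394 = -1112 ≡ 2277 (mod 3389)
2277 + 1307 = 3584 ≡ 195 (mod 3389)

195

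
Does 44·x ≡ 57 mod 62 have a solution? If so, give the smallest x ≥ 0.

gcd(44, 62) = 2, and 2 does not divide 57.
So the congruence has no solution.

no solution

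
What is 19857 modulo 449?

19857 = 44×449 + 101, so 19857 ≡ 101 (mod 449).

101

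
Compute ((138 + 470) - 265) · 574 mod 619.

40

138 + 470 = 608
608 - 265 = 343
343 · 574 = 196882 ≡ 40 (mod 619)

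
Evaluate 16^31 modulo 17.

Using repeated squaring:
16^1 ≡ 16 (mod 17)
16^2 ≡ 16^2 = 256 ≡ 1 (mod 17)
16^4 ≡ 1^2 = 1 (mod 17)
16^8 ≡ 1^2 = 1 (mod 17)
16^16 ≡ 1^2 = 1 (mod 17)
16^31 = 16^16 × 16^8 × 16^4 × 16^2 × 16^1 ≡ 1 × 1 × 1 × 1 × 16 (mod 17).
Accumulate the product:
1 × 1 = 1
1 × 1 = 1
1 × 1 = 1
1 × 16 = 16

16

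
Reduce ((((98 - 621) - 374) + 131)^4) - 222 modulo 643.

98 - 621 = -523 ≡ 120 (mod 643)
120 - 374 = -254 ≡ 389 (mod 643)
389 + 131 = 520
(520)^4 ≡ 503 (mod 643)
503 - 222 = 281

281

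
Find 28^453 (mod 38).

453 in binary is 111000101, i.e. 453 = 256 + 128 + 64 + 4 + 1.
28^1 ≡ 28 (mod 38)
28^2 ≡ 28^2 = 784 ≡ 24 (mod 38)
28^4 ≡ 24^2 = 576 ≡ 6 (mod 38)
28^8 ≡ 6^2 = 36 (mod 38)
28^16 ≡ 36^2 = 1296 ≡ 4 (mod 38)
28^32 ≡ 4^2 = 16 (mod 38)
28^64 ≡ 16^2 = 256 ≡ 28 (mod 38)
28^128 ≡ 28^2 = 784 ≡ 24 (mod 38)
28^256 ≡ 24^2 = 576 ≡ 6 (mod 38)
28^453 = 28^256 × 28^128 × 28^64 × 28^4 × 28^1 ≡ 6 × 24 × 28 × 6 × 28 (mod 38).
Accumulate the product:
6 × 24 = 144 ≡ 30
30 × 28 = 840 ≡ 4
4 × 6 = 24
24 × 28 = 672 ≡ 26

26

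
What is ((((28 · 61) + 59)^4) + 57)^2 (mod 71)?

18

28 · 61 = 1708 ≡ 4 (mod 71)
4 + 59 = 63
(63)^4 ≡ 49 (mod 71)
49 + 57 = 106 ≡ 35 (mod 71)
(35)^2 ≡ 18 (mod 71)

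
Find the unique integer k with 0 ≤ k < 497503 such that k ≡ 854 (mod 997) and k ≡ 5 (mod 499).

997⁻¹ mod 499: 997*498 ≡ 1 (mod 499), so 997⁻¹ ≡ 498.
k = 854 + 997*((5 − 854)*498 mod 499) = 854 + 997*350 = 349804.

349804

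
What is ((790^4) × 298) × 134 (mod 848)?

224

(790)^4 ≡ 784 (mod 848)
784 × 298 = 233632 ≡ 432 (mod 848)
432 × 134 = 57888 ≡ 224 (mod 848)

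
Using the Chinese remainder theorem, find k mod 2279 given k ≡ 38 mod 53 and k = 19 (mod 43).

621

53⁻¹ mod 43: 53×13 ≡ 1 (mod 43), so 53⁻¹ ≡ 13.
k = 38 + 53×((19 − 38)×13 mod 43) = 38 + 53×11 = 621.
Check: 621 mod 53 = 38, 621 mod 43 = 19. ✓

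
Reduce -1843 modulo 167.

161

-1843 = -12·167 + 161, so -1843 ≡ 161 (mod 167).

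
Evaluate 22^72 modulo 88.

22^1 ≡ 22 (mod 88)
22^2 ≡ 22^2 = 484 ≡ 44 (mod 88)
22^4 ≡ 44^2 = 1936 ≡ 0 (mod 88)
22^8 ≡ 0^2 = 0 (mod 88)
22^16 ≡ 0^2 = 0 (mod 88)
22^32 ≡ 0^2 = 0 (mod 88)
22^64 ≡ 0^2 = 0 (mod 88)
22^72 = 22^64 * 22^8 ≡ 0 * 0 (mod 88).
0 * 0 = 0 ≡ 0 (mod 88).

0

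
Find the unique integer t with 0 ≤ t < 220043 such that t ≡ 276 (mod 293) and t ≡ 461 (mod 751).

212994

293⁻¹ mod 751: 293×487 ≡ 1 (mod 751), so 293⁻¹ ≡ 487.
t = 276 + 293×((461 − 276)×487 mod 751) = 276 + 293×726 = 212994.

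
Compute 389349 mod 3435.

389349 = 113·3435 + 1194, so 389349 ≡ 1194 (mod 3435).

1194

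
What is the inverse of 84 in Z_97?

Apply the Euclidean algorithm and back-substitute:
97 = 1×84 + 13
84 = 6×13 + 6
13 = 2×6 + 1
6 = 6×1 + 0
gcd(84, 97) = 1, so the inverse exists.
Bézout: 1 = 13×97 − 15×84.
So 84⁻¹ ≡ −15 ≡ 82 (mod 97).

82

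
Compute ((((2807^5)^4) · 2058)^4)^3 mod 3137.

(2807)^5 ≡ 1055 (mod 3137)
(1055)^4 ≡ 1934 (mod 3137)
1934 · 2058 = 3980172 ≡ 2456 (mod 3137)
(2456)^4 ≡ 1717 (mod 3137)
(1717)^3 ≡ 2476 (mod 3137)

2476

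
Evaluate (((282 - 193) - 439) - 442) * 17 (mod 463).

426

282 - 193 = 89
89 - 439 = -350 ≡ 113 (mod 463)
113 - 442 = -329 ≡ 134 (mod 463)
134 * 17 = 2278 ≡ 426 (mod 463)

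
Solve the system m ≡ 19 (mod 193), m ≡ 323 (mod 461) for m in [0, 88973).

193⁻¹ mod 461: 193·43 ≡ 1 (mod 461), so 193⁻¹ ≡ 43.
m = 19 + 193·((323 − 19)·43 mod 461) = 19 + 193·164 = 31671.
Check: 31671 mod 193 = 19, 31671 mod 461 = 323. ✓

31671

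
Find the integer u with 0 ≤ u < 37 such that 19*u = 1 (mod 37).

37 = 1*19 + 18
19 = 1*18 + 1
18 = 18*1 + 0
gcd(19, 37) = 1, so the inverse exists.
Back-substitute for 1:
1 = 1*19 − 1*18
  = −1*37 + 2*19
So 19⁻¹ ≡ 2 (mod 37).

2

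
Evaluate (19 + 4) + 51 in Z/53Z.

21

19 + 4 = 23
23 + 51 = 74 ≡ 21 (mod 53)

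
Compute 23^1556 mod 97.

By square-and-multiply:
1556 in binary is 11000010100, i.e. 1556 = 1024 + 512 + 16 + 4.
23^1 ≡ 23 (mod 97)
23^2 ≡ 23^2 = 529 ≡ 44 (mod 97)
23^4 ≡ 44^2 = 1936 ≡ 93 (mod 97)
23^8 ≡ 93^2 = 8649 ≡ 16 (mod 97)
23^16 ≡ 16^2 = 256 ≡ 62 (mod 97)
23^32 ≡ 62^2 = 3844 ≡ 61 (mod 97)
23^64 ≡ 61^2 = 3721 ≡ 35 (mod 97)
23^128 ≡ 35^2 = 1225 ≡ 61 (mod 97)
23^256 ≡ 61^2 = 3721 ≡ 35 (mod 97)
23^512 ≡ 35^2 = 1225 ≡ 61 (mod 97)
23^1024 ≡ 61^2 = 3721 ≡ 35 (mod 97)
23^1556 = 23^1024 * 23^512 * 23^16 * 23^4 ≡ 35 * 61 * 62 * 93 (mod 97).
Accumulate the product:
35 * 61 = 2135 ≡ 1
1 * 62 = 62
62 * 93 = 5766 ≡ 43

43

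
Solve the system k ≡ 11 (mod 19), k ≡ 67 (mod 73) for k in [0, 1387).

505

19⁻¹ mod 73: 19*50 ≡ 1 (mod 73), so 19⁻¹ ≡ 50.
k = 11 + 19*((67 − 11)*50 mod 73) = 11 + 19*26 = 505.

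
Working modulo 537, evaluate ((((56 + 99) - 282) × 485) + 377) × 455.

56 + 99 = 155
155 - 282 = -127 ≡ 410 (mod 537)
410 × 485 = 198850 ≡ 160 (mod 537)
160 + 377 = 537 ≡ 0 (mod 537)
0 × 455 = 0

0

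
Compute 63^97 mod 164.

Compute successive squares:
63^1 ≡ 63 (mod 164)
63^2 ≡ 63^2 = 3969 ≡ 33 (mod 164)
63^4 ≡ 33^2 = 1089 ≡ 105 (mod 164)
63^8 ≡ 105^2 = 11025 ≡ 37 (mod 164)
63^16 ≡ 37^2 = 1369 ≡ 57 (mod 164)
63^32 ≡ 57^2 = 3249 ≡ 133 (mod 164)
63^64 ≡ 133^2 = 17689 ≡ 141 (mod 164)
63^97 = 63^64 · 63^32 · 63^1 ≡ 141 · 133 · 63 (mod 164).
Accumulate the product:
141 · 133 = 18753 ≡ 57
57 · 63 = 3591 ≡ 147

147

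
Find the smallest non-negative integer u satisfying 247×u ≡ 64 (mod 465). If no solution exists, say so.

277

gcd(247, 465) = 1, so a unique solution mod 465 exists.
247⁻¹ ≡ 433 (mod 465).
u ≡ 433×64 ≡ 277 (mod 465).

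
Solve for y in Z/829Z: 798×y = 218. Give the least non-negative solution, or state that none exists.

715

gcd(798, 829) = 1, so a unique solution mod 829 exists.
798⁻¹ ≡ 722 (mod 829).
y ≡ 722×218 ≡ 715 (mod 829).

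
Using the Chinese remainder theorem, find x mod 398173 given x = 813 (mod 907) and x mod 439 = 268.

162259

907⁻¹ mod 439: 907·106 ≡ 1 (mod 439), so 907⁻¹ ≡ 106.
x = 813 + 907·((268 − 813)·106 mod 439) = 813 + 907·178 = 162259.
Check: 162259 mod 907 = 813, 162259 mod 439 = 268. ✓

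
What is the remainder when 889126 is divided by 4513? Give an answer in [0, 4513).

889126 = 197×4513 + 65, so 889126 ≡ 65 (mod 4513).

65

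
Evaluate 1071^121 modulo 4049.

1190

By square-and-multiply:
121 in binary is 1111001, i.e. 121 = 64 + 32 + 16 + 8 + 1.
1071^1 ≡ 1071 (mod 4049)
1071^2 ≡ 1071^2 = 1147041 ≡ 1174 (mod 4049)
1071^4 ≡ 1174^2 = 1378276 ≡ 1616 (mod 4049)
1071^8 ≡ 1616^2 = 2611456 ≡ 3900 (mod 4049)
1071^16 ≡ 3900^2 = 15210000 ≡ 1956 (mod 4049)
1071^32 ≡ 1956^2 = 3825936 ≡ 3680 (mod 4049)
1071^64 ≡ 3680^2 = 13542400 ≡ 2544 (mod 4049)
1071^121 = 1071^64 × 1071^32 × 1071^16 × 1071^8 × 1071^1 ≡ 2544 × 3680 × 1956 × 3900 × 1071 (mod 4049).
Accumulate the product:
2544 × 3680 = 9361920 ≡ 632
632 × 1956 = 1236192 ≡ 1247
1247 × 3900 = 4863300 ≡ 451
451 × 1071 = 483021 ≡ 1190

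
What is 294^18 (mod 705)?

366

18 in binary is 10010, i.e. 18 = 16 + 2.
294^1 ≡ 294 (mod 705)
294^2 ≡ 294^2 = 86436 ≡ 426 (mod 705)
294^4 ≡ 426^2 = 181476 ≡ 291 (mod 705)
294^8 ≡ 291^2 = 84681 ≡ 81 (mod 705)
294^16 ≡ 81^2 = 6561 ≡ 216 (mod 705)
294^18 = 294^16 * 294^2 ≡ 216 * 426 (mod 705).
216 * 426 = 92016 ≡ 366 (mod 705).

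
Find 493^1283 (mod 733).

493^1 ≡ 493 (mod 733)
493^2 ≡ 493^2 = 243049 ≡ 426 (mod 733)
493^4 ≡ 426^2 = 181476 ≡ 425 (mod 733)
493^8 ≡ 425^2 = 180625 ≡ 307 (mod 733)
493^16 ≡ 307^2 = 94249 ≡ 425 (mod 733)
493^32 ≡ 425^2 = 180625 ≡ 307 (mod 733)
493^64 ≡ 307^2 = 94249 ≡ 425 (mod 733)
493^128 ≡ 425^2 = 180625 ≡ 307 (mod 733)
493^256 ≡ 307^2 = 94249 ≡ 425 (mod 733)
493^512 ≡ 425^2 = 180625 ≡ 307 (mod 733)
493^1024 ≡ 307^2 = 94249 ≡ 425 (mod 733)
493^1283 = 493^1024 · 493^256 · 493^2 · 493^1 ≡ 425 · 425 · 426 · 493 (mod 733).
Accumulate the product:
425 · 425 = 180625 ≡ 307
307 · 426 = 130782 ≡ 308
308 · 493 = 151844 ≡ 113

113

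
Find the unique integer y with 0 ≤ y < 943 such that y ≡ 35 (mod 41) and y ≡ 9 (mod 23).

41⁻¹ mod 23: 41*9 ≡ 1 (mod 23), so 41⁻¹ ≡ 9.
y = 35 + 41*((9 − 35)*9 mod 23) = 35 + 41*19 = 814.
Check: 814 mod 41 = 35, 814 mod 23 = 9. ✓

814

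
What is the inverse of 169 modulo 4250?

679

Run the extended Euclidean algorithm:
4250 = 25*169 + 25
169 = 6*25 + 19
25 = 1*19 + 6
19 = 3*6 + 1
6 = 6*1 + 0
gcd(169, 4250) = 1, so the inverse exists.
Back-substitute for 1:
1 = 1*19 − 3*6
  = −3*25 + 4*19
  = 4*169 − 27*25
  = −27*4250 + 679*169
So 169⁻¹ ≡ 679 (mod 4250).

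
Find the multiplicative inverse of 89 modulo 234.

234 = 2·89 + 56
89 = 1·56 + 33
56 = 1·33 + 23
33 = 1·23 + 10
23 = 2·10 + 3
10 = 3·3 + 1
3 = 3·1 + 0
gcd(89, 234) = 1, so the inverse exists.
Bézout: 1 = −27·234 + 71·89.
So 89⁻¹ ≡ 71 (mod 234).

71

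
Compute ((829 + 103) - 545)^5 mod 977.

829 + 103 = 932
932 - 545 = 387
(387)^5 ≡ 970 (mod 977)

970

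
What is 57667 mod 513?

211

57667 = 112·513 + 211, so 57667 ≡ 211 (mod 513).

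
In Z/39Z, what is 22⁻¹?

Apply the Euclidean algorithm and back-substitute:
39 = 1*22 + 17
22 = 1*17 + 5
17 = 3*5 + 2
5 = 2*2 + 1
2 = 2*1 + 0
gcd(22, 39) = 1, so the inverse exists.
Back-substitute for 1:
1 = 1*5 − 2*2
  = −2*17 + 7*5
  = 7*22 − 9*17
  = −9*39 + 16*22
So 22⁻¹ ≡ 16 (mod 39).

16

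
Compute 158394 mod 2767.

675

158394 = 57·2767 + 675, so 158394 ≡ 675 (mod 2767).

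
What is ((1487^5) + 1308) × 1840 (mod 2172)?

1796

(1487)^5 ≡ 767 (mod 2172)
767 + 1308 = 2075
2075 × 1840 = 3818000 ≡ 1796 (mod 2172)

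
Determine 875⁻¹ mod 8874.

By the extended Euclidean algorithm:
8874 = 10*875 + 124
875 = 7*124 + 7
124 = 17*7 + 5
7 = 1*5 + 2
5 = 2*2 + 1
2 = 2*1 + 0
gcd(875, 8874) = 1, so the inverse exists.
Back-substitute for 1:
1 = 1*5 − 2*2
  = −2*7 + 3*5
  = 3*124 − 53*7
  = −53*875 + 374*124
  = 374*8874 − 3793*875
So 875⁻¹ ≡ −3793 ≡ 5081 (mod 8874).

5081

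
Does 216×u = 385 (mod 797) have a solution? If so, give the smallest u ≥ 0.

gcd(216, 797) = 1, so a unique solution mod 797 exists.
216⁻¹ ≡ 690 (mod 797).
u ≡ 690×385 ≡ 249 (mod 797).

249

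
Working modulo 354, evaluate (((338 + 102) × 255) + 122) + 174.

278

338 + 102 = 440 ≡ 86 (mod 354)
86 × 255 = 21930 ≡ 336 (mod 354)
336 + 122 = 458 ≡ 104 (mod 354)
104 + 174 = 278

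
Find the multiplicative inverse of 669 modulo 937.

465

Run the extended Euclidean algorithm:
937 = 1×669 + 268
669 = 2×268 + 133
268 = 2×133 + 2
133 = 66×2 + 1
2 = 2×1 + 0
gcd(669, 937) = 1, so the inverse exists.
Bézout: 1 = −332×937 + 465×669.
So 669⁻¹ ≡ 465 (mod 937).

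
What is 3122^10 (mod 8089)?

4052

Compute successive squares:
10 in binary is 1010, i.e. 10 = 8 + 2.
3122^1 ≡ 3122 (mod 8089)
3122^2 ≡ 3122^2 = 9746884 ≡ 7728 (mod 8089)
3122^4 ≡ 7728^2 = 59721984 ≡ 897 (mod 8089)
3122^8 ≡ 897^2 = 804609 ≡ 3798 (mod 8089)
3122^10 = 3122^8 * 3122^2 ≡ 3798 * 7728 (mod 8089).
3798 * 7728 = 29350944 ≡ 4052 (mod 8089).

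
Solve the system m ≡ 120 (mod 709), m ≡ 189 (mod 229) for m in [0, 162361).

709⁻¹ mod 229: 709·177 ≡ 1 (mod 229), so 709⁻¹ ≡ 177.
m = 120 + 709·((189 − 120)·177 mod 229) = 120 + 709·76 = 54004.
Check: 54004 mod 709 = 120, 54004 mod 229 = 189. ✓

54004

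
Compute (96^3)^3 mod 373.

206

(96)^3 ≡ 353 (mod 373)
(353)^3 ≡ 206 (mod 373)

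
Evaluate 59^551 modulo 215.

64

By square-and-multiply:
59^1 ≡ 59 (mod 215)
59^2 ≡ 59^2 = 3481 ≡ 41 (mod 215)
59^4 ≡ 41^2 = 1681 ≡ 176 (mod 215)
59^8 ≡ 176^2 = 30976 ≡ 16 (mod 215)
59^16 ≡ 16^2 = 256 ≡ 41 (mod 215)
59^32 ≡ 41^2 = 1681 ≡ 176 (mod 215)
59^64 ≡ 176^2 = 30976 ≡ 16 (mod 215)
59^128 ≡ 16^2 = 256 ≡ 41 (mod 215)
59^256 ≡ 41^2 = 1681 ≡ 176 (mod 215)
59^512 ≡ 176^2 = 30976 ≡ 16 (mod 215)
59^551 = 59^512 * 59^32 * 59^4 * 59^2 * 59^1 ≡ 16 * 176 * 176 * 41 * 59 (mod 215).
Accumulate the product:
16 * 176 = 2816 ≡ 21
21 * 176 = 3696 ≡ 41
41 * 41 = 1681 ≡ 176
176 * 59 = 10384 ≡ 64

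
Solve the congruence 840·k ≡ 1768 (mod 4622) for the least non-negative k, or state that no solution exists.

gcd(840, 4622) = 2, and 2 | 1768, so solutions exist.
Divide through by 2: 420·k mod 2311 = 884.
420⁻¹ ≡ 1150 (mod 2311).
k ≡ 1150·884 ≡ 2071 (mod 2311).
The smallest non-negative solution is k = 2071.

2071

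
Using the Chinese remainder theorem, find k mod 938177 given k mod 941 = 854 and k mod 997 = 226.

941⁻¹ mod 997: 941×89 ≡ 1 (mod 997), so 941⁻¹ ≡ 89.
k = 854 + 941×((226 − 854)×89 mod 997) = 854 + 941×937 = 882571.

882571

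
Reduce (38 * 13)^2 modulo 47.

38 * 13 = 494 ≡ 24 (mod 47)
(24)^2 ≡ 12 (mod 47)

12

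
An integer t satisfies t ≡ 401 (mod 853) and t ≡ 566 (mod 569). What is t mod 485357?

204268

853⁻¹ mod 569: 853*567 ≡ 1 (mod 569), so 853⁻¹ ≡ 567.
t = 401 + 853*((566 − 401)*567 mod 569) = 401 + 853*239 = 204268.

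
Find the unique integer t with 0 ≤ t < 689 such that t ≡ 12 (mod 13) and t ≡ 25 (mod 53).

25

13⁻¹ mod 53: 13·49 ≡ 1 (mod 53), so 13⁻¹ ≡ 49.
t = 12 + 13·((25 − 12)·49 mod 53) = 12 + 13·1 = 25.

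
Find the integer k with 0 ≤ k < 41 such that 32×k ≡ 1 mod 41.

9

41 = 1×32 + 9
32 = 3×9 + 5
9 = 1×5 + 4
5 = 1×4 + 1
4 = 4×1 + 0
gcd(32, 41) = 1, so the inverse exists.
Bézout: 1 = −7×41 + 9×32.
So 32⁻¹ ≡ 9 (mod 41).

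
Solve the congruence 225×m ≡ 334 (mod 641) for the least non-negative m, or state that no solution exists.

gcd(225, 641) = 1, so a unique solution mod 641 exists.
225⁻¹ ≡ 396 (mod 641).
m ≡ 396×334 ≡ 218 (mod 641).

218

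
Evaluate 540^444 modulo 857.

By square-and-multiply:
444 in binary is 110111100, i.e. 444 = 256 + 128 + 32 + 16 + 8 + 4.
540^1 ≡ 540 (mod 857)
540^2 ≡ 540^2 = 291600 ≡ 220 (mod 857)
540^4 ≡ 220^2 = 48400 ≡ 408 (mod 857)
540^8 ≡ 408^2 = 166464 ≡ 206 (mod 857)
540^16 ≡ 206^2 = 42436 ≡ 443 (mod 857)
540^32 ≡ 443^2 = 196249 ≡ 853 (mod 857)
540^64 ≡ 853^2 = 727609 ≡ 16 (mod 857)
540^128 ≡ 16^2 = 256 (mod 857)
540^256 ≡ 256^2 = 65536 ≡ 404 (mod 857)
540^444 = 540^256 × 540^128 × 540^32 × 540^16 × 540^8 × 540^4 ≡ 404 × 256 × 853 × 443 × 206 × 408 (mod 857).
Accumulate the product:
404 × 256 = 103424 ≡ 584
584 × 853 = 498152 ≡ 235
235 × 443 = 104105 ≡ 408
408 × 206 = 84048 ≡ 62
62 × 408 = 25296 ≡ 443

443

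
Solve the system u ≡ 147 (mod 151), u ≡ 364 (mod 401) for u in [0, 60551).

40464

151⁻¹ mod 401: 151·162 ≡ 1 (mod 401), so 151⁻¹ ≡ 162.
u = 147 + 151·((364 − 147)·162 mod 401) = 147 + 151·267 = 40464.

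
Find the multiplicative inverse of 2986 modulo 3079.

927

Run the extended Euclidean algorithm:
3079 = 1*2986 + 93
2986 = 32*93 + 10
93 = 9*10 + 3
10 = 3*3 + 1
3 = 3*1 + 0
gcd(2986, 3079) = 1, so the inverse exists.
Back-substitute for 1:
1 = 1*10 − 3*3
  = −3*93 + 28*10
  = 28*2986 − 899*93
  = −899*3079 + 927*2986
So 2986⁻¹ ≡ 927 (mod 3079).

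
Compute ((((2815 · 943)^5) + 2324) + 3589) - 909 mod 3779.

3395

2815 · 943 = 2654545 ≡ 1687 (mod 3779)
(1687)^5 ≡ 2170 (mod 3779)
2170 + 2324 = 4494 ≡ 715 (mod 3779)
715 + 3589 = 4304 ≡ 525 (mod 3779)
525 - 909 = -384 ≡ 3395 (mod 3779)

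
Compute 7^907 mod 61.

43

By square-and-multiply:
907 in binary is 1110001011, i.e. 907 = 512 + 256 + 128 + 8 + 2 + 1.
7^1 ≡ 7 (mod 61)
7^2 ≡ 7^2 = 49 (mod 61)
7^4 ≡ 49^2 = 2401 ≡ 22 (mod 61)
7^8 ≡ 22^2 = 484 ≡ 57 (mod 61)
7^16 ≡ 57^2 = 3249 ≡ 16 (mod 61)
7^32 ≡ 16^2 = 256 ≡ 12 (mod 61)
7^64 ≡ 12^2 = 144 ≡ 22 (mod 61)
7^128 ≡ 22^2 = 484 ≡ 57 (mod 61)
7^256 ≡ 57^2 = 3249 ≡ 16 (mod 61)
7^512 ≡ 16^2 = 256 ≡ 12 (mod 61)
7^907 = 7^512 · 7^256 · 7^128 · 7^8 · 7^2 · 7^1 ≡ 12 · 16 · 57 · 57 · 49 · 7 (mod 61).
Accumulate the product:
12 · 16 = 192 ≡ 9
9 · 57 = 513 ≡ 25
25 · 57 = 1425 ≡ 22
22 · 49 = 1078 ≡ 41
41 · 7 = 287 ≡ 43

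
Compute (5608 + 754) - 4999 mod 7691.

1363

5608 + 754 = 6362
6362 - 4999 = 1363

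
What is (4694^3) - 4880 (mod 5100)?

(4694)^3 ≡ 3884 (mod 5100)
3884 - 4880 = -996 ≡ 4104 (mod 5100)

4104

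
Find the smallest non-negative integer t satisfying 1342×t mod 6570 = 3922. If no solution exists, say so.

gcd(1342, 6570) = 2, and 2 | 3922, so solutions exist.
Divide through by 2: 671×t mod 3285 = 1961.
671⁻¹ ≡ 1361 (mod 3285).
t ≡ 1361×1961 ≡ 1501 (mod 3285).
The smallest non-negative solution is t = 1501.

1501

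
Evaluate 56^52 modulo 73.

9

52 in binary is 110100, i.e. 52 = 32 + 16 + 4.
56^1 ≡ 56 (mod 73)
56^2 ≡ 56^2 = 3136 ≡ 70 (mod 73)
56^4 ≡ 70^2 = 4900 ≡ 9 (mod 73)
56^8 ≡ 9^2 = 81 ≡ 8 (mod 73)
56^16 ≡ 8^2 = 64 (mod 73)
56^32 ≡ 64^2 = 4096 ≡ 8 (mod 73)
56^52 = 56^32 * 56^16 * 56^4 ≡ 8 * 64 * 9 (mod 73).
Accumulate the product:
8 * 64 = 512 ≡ 1
1 * 9 = 9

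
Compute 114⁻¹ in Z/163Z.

By the extended Euclidean algorithm:
163 = 1*114 + 49
114 = 2*49 + 16
49 = 3*16 + 1
16 = 16*1 + 0
gcd(114, 163) = 1, so the inverse exists.
Bézout: 1 = 7*163 − 10*114.
So 114⁻¹ ≡ −10 ≡ 153 (mod 163).

153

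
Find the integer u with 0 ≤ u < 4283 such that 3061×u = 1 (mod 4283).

Apply the Euclidean algorithm and back-substitute:
4283 = 1·3061 + 1222
3061 = 2·1222 + 617
1222 = 1·617 + 605
617 = 1·605 + 12
605 = 50·12 + 5
12 = 2·5 + 2
5 = 2·2 + 1
2 = 2·1 + 0
gcd(3061, 4283) = 1, so the inverse exists.
Back-substitute for 1:
1 = 1·5 − 2·2
  = −2·12 + 5·5
  = 5·605 − 252·12
  = −252·617 + 257·605
  = 257·1222 − 509·617
  = −509·3061 + 1275·1222
  = 1275·4283 − 1784·3061
So 3061⁻¹ ≡ −1784 ≡ 2499 (mod 4283).

2499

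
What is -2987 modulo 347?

136

-2987 = -9*347 + 136, so -2987 ≡ 136 (mod 347).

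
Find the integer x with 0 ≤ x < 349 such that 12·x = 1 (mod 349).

320

349 = 29*12 + 1
12 = 12*1 + 0
gcd(12, 349) = 1, so the inverse exists.
Back-substitute for 1:
1 = 1*349 − 29*12
So 12⁻¹ ≡ −29 ≡ 320 (mod 349).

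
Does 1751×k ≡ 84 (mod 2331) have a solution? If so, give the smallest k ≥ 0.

1302

gcd(1751, 2331) = 1, so a unique solution mod 2331 exists.
1751⁻¹ ≡ 848 (mod 2331).
k ≡ 848×84 ≡ 1302 (mod 2331).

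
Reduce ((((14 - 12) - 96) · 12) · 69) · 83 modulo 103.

1

14 - 12 = 2
2 - 96 = -94 ≡ 9 (mod 103)
9 · 12 = 108 ≡ 5 (mod 103)
5 · 69 = 345 ≡ 36 (mod 103)
36 · 83 = 2988 ≡ 1 (mod 103)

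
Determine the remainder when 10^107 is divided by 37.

26

By square-and-multiply:
107 in binary is 1101011, i.e. 107 = 64 + 32 + 8 + 2 + 1.
10^1 ≡ 10 (mod 37)
10^2 ≡ 10^2 = 100 ≡ 26 (mod 37)
10^4 ≡ 26^2 = 676 ≡ 10 (mod 37)
10^8 ≡ 10^2 = 100 ≡ 26 (mod 37)
10^16 ≡ 26^2 = 676 ≡ 10 (mod 37)
10^32 ≡ 10^2 = 100 ≡ 26 (mod 37)
10^64 ≡ 26^2 = 676 ≡ 10 (mod 37)
10^107 = 10^64 * 10^32 * 10^8 * 10^2 * 10^1 ≡ 10 * 26 * 26 * 26 * 10 (mod 37).
Accumulate the product:
10 * 26 = 260 ≡ 1
1 * 26 = 26
26 * 26 = 676 ≡ 10
10 * 10 = 100 ≡ 26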